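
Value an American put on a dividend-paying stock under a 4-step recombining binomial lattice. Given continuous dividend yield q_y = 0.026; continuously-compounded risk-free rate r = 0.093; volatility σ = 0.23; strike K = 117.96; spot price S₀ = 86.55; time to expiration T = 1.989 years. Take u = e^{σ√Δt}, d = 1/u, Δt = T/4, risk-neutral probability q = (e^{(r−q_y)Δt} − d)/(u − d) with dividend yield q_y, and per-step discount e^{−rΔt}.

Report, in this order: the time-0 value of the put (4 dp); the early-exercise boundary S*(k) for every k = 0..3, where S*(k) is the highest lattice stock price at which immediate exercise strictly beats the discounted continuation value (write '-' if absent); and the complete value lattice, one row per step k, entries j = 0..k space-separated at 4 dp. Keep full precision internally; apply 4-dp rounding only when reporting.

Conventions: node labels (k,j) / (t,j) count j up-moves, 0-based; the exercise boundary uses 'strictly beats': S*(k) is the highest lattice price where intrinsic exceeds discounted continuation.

Δt=0.49725  u=1.17608  d=0.85028  q=0.56352  discount=0.95481
step 4 (expiry): payoffs max(K−S,0) = 72.7203 55.3861 31.4100 0.0000 0.0000
step 3: (k=3,j=0): S=53.2055, K−S=64.7545, hold=60.1072 ⇒ V=64.7545 exercise | (k=3,j=1): S=73.5919, K−S=44.3681, hold=39.9826 ⇒ V=44.3681 exercise | (k=3,j=2): S=101.7897, K−S=16.1703, hold=13.0902 ⇒ V=16.1703 exercise | (k=3,j=3): S=140.7918, K−S=0.0000, hold=0.0000 ⇒ V=0.0000 continue  boundary S*=101.7897
step 2: (k=2,j=0): S=62.5739, K−S=55.3861, hold=50.8591 ⇒ V=55.3861 exercise | (k=2,j=1): S=86.5500, K−S=31.4100, hold=27.1910 ⇒ V=31.4100 exercise | (k=2,j=2): S=119.7128, K−S=0.0000, hold=6.7390 ⇒ V=6.7390 continue  boundary S*=86.5500
step 1: (k=1,j=0): S=73.5919, K−S=44.3681, hold=39.9826 ⇒ V=44.3681 exercise | (k=1,j=1): S=101.7897, K−S=16.1703, hold=16.7161 ⇒ V=16.7161 continue  boundary S*=73.5919
step 0: (k=0,j=0): S=86.5500, K−S=31.4100, hold=27.4847 ⇒ V=31.4100 exercise  boundary S*=86.5500

price = 31.4100
boundary = 86.5500 73.5919 86.5500 101.7897
tree:
31.4100
44.3681 16.7161
55.3861 31.4100 6.7390
64.7545 44.3681 16.1703 0.0000
72.7203 55.3861 31.4100 0.0000 0.0000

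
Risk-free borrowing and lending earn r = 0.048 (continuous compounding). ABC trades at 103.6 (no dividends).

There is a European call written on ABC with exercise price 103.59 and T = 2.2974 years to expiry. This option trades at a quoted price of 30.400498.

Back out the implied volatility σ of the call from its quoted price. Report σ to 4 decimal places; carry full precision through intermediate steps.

sigma = 0.4220

At σ = 0.4220 the Black–Scholes value reproduces the quote:
σ√T = 0.422·√2.2974 = 0.639633
d₁ = (ln(S/K) + (r+σ²/2)T) / (σ√T) = (ln(103.6/103.59) + (0.048+0.422²/2)·2.2974) / 0.639633 = (0.000097 + 0.314840) / 0.639633 = 0.492371
d₂ = d₁ − σ√T = 0.492371 − 0.639633 = -0.147262
e^{−rT} = 0.895588
N(d₁) = 0.688772,  N(d₂) = 0.441463
V = S·N(d₁) − K·e^{−rT}·N(d₂) = 71.356731 − 40.956233 = 30.400498 (the quoted price), and the Black–Scholes price is strictly increasing in σ, so σ is unique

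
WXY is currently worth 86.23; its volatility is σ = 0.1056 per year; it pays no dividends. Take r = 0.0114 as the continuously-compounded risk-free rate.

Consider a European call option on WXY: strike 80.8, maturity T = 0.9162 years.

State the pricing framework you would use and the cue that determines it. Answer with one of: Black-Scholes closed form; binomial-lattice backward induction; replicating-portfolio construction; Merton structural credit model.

framework: Black-Scholes closed form

Key observation: a European claim on WXY (strike 80.8) — a lognormal (GBM) underlying with constant rate and volatility — has an exact closed-form value; no lattice or capital structure is involved.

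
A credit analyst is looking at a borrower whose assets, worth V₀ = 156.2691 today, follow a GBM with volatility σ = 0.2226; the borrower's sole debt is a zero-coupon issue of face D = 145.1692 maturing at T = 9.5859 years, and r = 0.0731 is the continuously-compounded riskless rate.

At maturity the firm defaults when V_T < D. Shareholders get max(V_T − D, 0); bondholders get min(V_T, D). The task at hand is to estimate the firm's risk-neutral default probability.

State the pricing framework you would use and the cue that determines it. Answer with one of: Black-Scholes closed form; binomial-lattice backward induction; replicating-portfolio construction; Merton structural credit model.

framework: Merton structural credit model

Key observation: a levered firm with one bullet debt due at 9.5859 years is the canonical structural-credit setup: equity is a call on the firm's assets struck at the face value.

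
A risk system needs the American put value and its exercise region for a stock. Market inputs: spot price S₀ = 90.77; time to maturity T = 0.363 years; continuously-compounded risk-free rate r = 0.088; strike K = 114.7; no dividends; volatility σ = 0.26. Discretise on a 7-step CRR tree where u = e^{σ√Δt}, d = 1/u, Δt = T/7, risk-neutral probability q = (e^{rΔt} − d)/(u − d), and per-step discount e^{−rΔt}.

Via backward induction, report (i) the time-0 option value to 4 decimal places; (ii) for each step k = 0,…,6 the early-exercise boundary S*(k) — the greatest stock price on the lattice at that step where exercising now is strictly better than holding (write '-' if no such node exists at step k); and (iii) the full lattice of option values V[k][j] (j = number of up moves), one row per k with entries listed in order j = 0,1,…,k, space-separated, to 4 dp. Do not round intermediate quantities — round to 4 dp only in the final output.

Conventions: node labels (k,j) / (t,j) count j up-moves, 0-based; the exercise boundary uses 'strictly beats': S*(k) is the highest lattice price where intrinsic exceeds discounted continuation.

price = 23.9300
boundary = 90.7700 96.3066 90.7700 96.3066 90.7700 96.3066 102.1808
tree:
23.9300
29.1483 18.3934
34.0665 23.9300 13.0044
38.7021 29.1483 18.3934 8.2188
43.0711 34.0665 23.9300 12.6235 4.2862
47.1890 38.7021 29.1483 18.3934 7.4883 1.4126
51.0701 43.0711 34.0665 23.9300 12.5192 2.9800 0.0000
54.7281 47.1890 38.7021 29.1483 18.3934 6.2866 0.0000 0.0000

Δt=0.05186, u=1.06100, d=0.94251, q=0.52381, disc=e^(-rΔt)=0.99545
k=7 terminal: V=max(K-S,0) → 54.7281 47.1890 38.7021 29.1483 18.3934 6.2866 0.0000 0.0000
k=6: j=0 S=63.6299 intr=51.0701 cont=50.5479 V=51.0701[EX]; j=1 S=71.6289 intr=43.0711 cont=42.5489 V=43.0711[EX]; j=2 S=80.6335 intr=34.0665 cont=33.5443 V=34.0665[EX]; j=3 S=90.7700 intr=23.9300 cont=23.4078 V=23.9300[EX]; j=4 S=102.1808 intr=12.5192 cont=11.9969 V=12.5192[EX]; j=5 S=115.0261 intr=0.0000 cont=2.9800 V=2.9800[hold]; j=6 S=129.4862 intr=0.0000 cont=0.0000 V=0.0000[hold]  S*(6)=102.1808
k=5: j=0 S=67.5110 intr=47.1890 cont=46.6668 V=47.1890[EX]; j=1 S=75.9979 intr=38.7021 cont=38.1798 V=38.7021[EX]; j=2 S=85.5517 intr=29.1483 cont=28.6260 V=29.1483[EX]; j=3 S=96.3066 intr=18.3934 cont=17.8712 V=18.3934[EX]; j=4 S=108.4134 intr=6.2866 cont=7.4883 V=7.4883[hold]; j=5 S=122.0422 intr=0.0000 cont=1.4126 V=1.4126[hold]  S*(5)=96.3066
k=4: j=0 S=71.6289 intr=43.0711 cont=42.5489 V=43.0711[EX]; j=1 S=80.6335 intr=34.0665 cont=33.5443 V=34.0665[EX]; j=2 S=90.7700 intr=23.9300 cont=23.4078 V=23.9300[EX]; j=3 S=102.1808 intr=12.5192 cont=12.6235 V=12.6235[hold]; j=4 S=115.0261 intr=0.0000 cont=4.2862 V=4.2862[hold]  S*(4)=90.7700
k=3: j=0 S=75.9979 intr=38.7021 cont=38.1798 V=38.7021[EX]; j=1 S=85.5517 intr=29.1483 cont=28.6260 V=29.1483[EX]; j=2 S=96.3066 intr=18.3934 cont=17.9256 V=18.3934[EX]; j=3 S=108.4134 intr=6.2866 cont=8.2188 V=8.2188[hold]  S*(3)=96.3066
k=2: j=0 S=80.6335 intr=34.0665 cont=33.5443 V=34.0665[EX]; j=1 S=90.7700 intr=23.9300 cont=23.4078 V=23.9300[EX]; j=2 S=102.1808 intr=12.5192 cont=13.0044 V=13.0044[hold]  S*(2)=90.7700
k=1: j=0 S=85.5517 intr=29.1483 cont=28.6260 V=29.1483[EX]; j=1 S=96.3066 intr=18.3934 cont=18.1242 V=18.3934[EX]  S*(1)=96.3066
k=0: j=0 S=90.7700 intr=23.9300 cont=23.4078 V=23.9300[EX]  S*(0)=90.7700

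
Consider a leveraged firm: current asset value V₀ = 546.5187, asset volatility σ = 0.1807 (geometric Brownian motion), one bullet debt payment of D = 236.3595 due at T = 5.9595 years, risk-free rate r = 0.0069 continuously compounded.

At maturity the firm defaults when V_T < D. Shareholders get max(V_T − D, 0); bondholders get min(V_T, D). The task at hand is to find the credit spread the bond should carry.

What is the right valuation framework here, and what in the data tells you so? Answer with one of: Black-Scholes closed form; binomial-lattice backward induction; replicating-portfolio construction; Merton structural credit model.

Key observation: assets follow a GBM and default happens iff V_T < 236.3595; valuing claims on that split (equity as a call, risky debt as the residual) is the structural model's definition.

framework: Merton structural credit model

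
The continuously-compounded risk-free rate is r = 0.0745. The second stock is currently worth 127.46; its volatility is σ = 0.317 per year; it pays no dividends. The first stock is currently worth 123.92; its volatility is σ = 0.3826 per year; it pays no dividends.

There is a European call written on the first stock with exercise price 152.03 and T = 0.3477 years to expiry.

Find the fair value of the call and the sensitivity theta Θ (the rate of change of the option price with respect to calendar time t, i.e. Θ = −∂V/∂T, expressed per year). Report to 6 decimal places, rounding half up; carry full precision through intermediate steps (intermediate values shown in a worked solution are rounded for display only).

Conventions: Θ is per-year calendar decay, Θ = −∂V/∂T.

σ√T = 0.3826·√0.3477 = 0.225604
d₁ = (ln(S/K) + (r+σ²/2)T) / (σ√T) = (ln(123.92/152.03) + (0.0745+0.3826²/2)·0.3477) / 0.225604 = (-0.204442 + 0.051352) / 0.225604 = -0.678575
d₂ = d₁ − σ√T = -0.678575 − 0.225604 = -0.904179
e^{−rT} = 0.974429
N(d₁) = 0.248704,  N(d₂) = 0.182950
Call price V = S·N(d₁) − K·e^{−rT}·N(d₂) = 30.819355 − 27.102691 = 3.716665
φ(d₁) = (1/√(2π))·e^{−d₁²/2} = 0.316900
Θ = −S·φ(d₁)·σ/(2√T) − r·K·e^{−rT}·N(d₂) = −12.740182 − 2.019150 = -14.759333

price = 3.716665
Θ = -14.759333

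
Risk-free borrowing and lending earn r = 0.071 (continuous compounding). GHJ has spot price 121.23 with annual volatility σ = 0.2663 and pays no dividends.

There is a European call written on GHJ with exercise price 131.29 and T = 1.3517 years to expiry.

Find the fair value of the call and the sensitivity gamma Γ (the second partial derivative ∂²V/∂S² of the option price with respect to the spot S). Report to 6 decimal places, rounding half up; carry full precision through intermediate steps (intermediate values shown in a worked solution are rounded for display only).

price = 15.791325
Γ = 0.010403

σ√T = 0.2663·√1.3517 = 0.309607
d₁ = (ln(S/K) + (r+σ²/2)T) / (σ√T) = (ln(121.23/131.29) + (0.071+0.2663²/2)·1.3517) / 0.309607 = (-0.079719 + 0.143899) / 0.309607 = 0.207295
d₂ = d₁ − σ√T = 0.207295 − 0.309607 = -0.102313
e^{−rT} = 0.908491
N(d₁) = 0.582110,  N(d₂) = 0.459254
Call price V = S·N(d₁) − K·e^{−rT}·N(d₂) = 70.569220 − 54.777895 = 15.791325
φ(d₁) = (1/√(2π))·e^{−d₁²/2} = 0.390462
Γ = φ(d₁) / (S·σ·√T) = 0.010403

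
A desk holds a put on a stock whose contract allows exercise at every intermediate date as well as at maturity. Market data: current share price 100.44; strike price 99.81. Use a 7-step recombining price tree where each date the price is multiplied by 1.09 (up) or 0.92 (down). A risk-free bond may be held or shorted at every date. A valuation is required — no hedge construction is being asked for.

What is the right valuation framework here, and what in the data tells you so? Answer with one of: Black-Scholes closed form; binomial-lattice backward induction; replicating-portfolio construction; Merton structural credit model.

framework: binomial-lattice backward induction

Key observation: early exercise of the strike-99.81 put must be checked at each of the 7 dates (spot 100.44), which forces a node-by-node comparison of intrinsic and continuation value backward from expiry.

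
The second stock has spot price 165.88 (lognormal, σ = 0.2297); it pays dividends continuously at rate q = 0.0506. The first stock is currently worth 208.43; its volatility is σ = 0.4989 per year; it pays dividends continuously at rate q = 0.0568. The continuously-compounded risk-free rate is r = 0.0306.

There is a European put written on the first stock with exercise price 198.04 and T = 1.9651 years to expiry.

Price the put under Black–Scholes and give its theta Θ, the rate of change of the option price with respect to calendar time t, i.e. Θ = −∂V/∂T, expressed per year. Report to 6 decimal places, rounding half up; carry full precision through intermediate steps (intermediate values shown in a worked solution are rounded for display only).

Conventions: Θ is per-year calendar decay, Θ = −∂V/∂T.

σ√T = 0.4989·√1.9651 = 0.699368
d₁ = (ln(S/K) + (r−q+σ²/2)T) / (σ√T) = (ln(208.43/198.04) + (0.0306−0.0568+0.4989²/2)·1.9651) / 0.699368 = (0.051134 + 0.193072) / 0.699368 = 0.349182
d₂ = d₁ − σ√T = 0.349182 − 0.699368 = -0.350187
e^{−rT} = 0.941640
e^{−qT} = 0.894386
N(−d₁) = 0.363476,  N(−d₂) = 0.636901
Put price V = K·e^{−rT}·N(−d₂) − S·e^{−qT}·N(−d₁) = 118.770772 − 67.758160 = 51.012611
φ(d₁) = (1/√(2π))·e^{−d₁²/2} = 0.375348
Θ = −S·e^{−qT}·φ(d₁)·σ/(2√T) − q·S·e^{−qT}·N(−d₁) + r·K·e^{−rT}·N(−d₂) = −12.451172 − 3.848664 + 3.634386 = -12.665450

price = 51.012611
Θ = -12.665450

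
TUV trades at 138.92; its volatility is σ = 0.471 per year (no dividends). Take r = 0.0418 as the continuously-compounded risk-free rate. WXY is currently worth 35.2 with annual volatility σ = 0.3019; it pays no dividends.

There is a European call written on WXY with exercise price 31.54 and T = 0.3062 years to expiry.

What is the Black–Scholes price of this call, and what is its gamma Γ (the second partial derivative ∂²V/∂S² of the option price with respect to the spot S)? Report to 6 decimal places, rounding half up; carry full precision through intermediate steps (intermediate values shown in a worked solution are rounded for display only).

price = 4.805591
Γ = 0.048578

σ√T = 0.3019·√0.3062 = 0.167057
d₁ = (ln(S/K) + (r+σ²/2)T) / (σ√T) = (ln(35.2/31.54) + (0.0418+0.3019²/2)·0.3062) / 0.167057 = (0.109790 + 0.026753) / 0.167057 = 0.817340
d₂ = d₁ − σ√T = 0.817340 − 0.167057 = 0.650283
e^{−rT} = 0.987282
N(d₁) = 0.793133,  N(d₂) = 0.742245
Call price V = S·N(d₁) − K·e^{−rT}·N(d₂) = 27.918282 − 23.112691 = 4.805591
φ(d₁) = (1/√(2π))·e^{−d₁²/2} = 0.285658
Γ = φ(d₁) / (S·σ·√T) = 0.048578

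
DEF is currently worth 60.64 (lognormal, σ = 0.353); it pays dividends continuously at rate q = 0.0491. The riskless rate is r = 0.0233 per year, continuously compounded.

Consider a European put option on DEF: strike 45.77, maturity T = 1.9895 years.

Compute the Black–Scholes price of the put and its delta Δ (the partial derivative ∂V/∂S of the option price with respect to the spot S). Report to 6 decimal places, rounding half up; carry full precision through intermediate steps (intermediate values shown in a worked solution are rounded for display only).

price = 5.042533
Δ = -0.216376

σ√T = 0.353·√1.9895 = 0.497905
d₁ = (ln(S/K) + (r−q+σ²/2)T) / (σ√T) = (ln(60.64/45.77) + (0.0233−0.0491+0.353²/2)·1.9895) / 0.497905 = (0.281326 + 0.072626) / 0.497905 = 0.710881
d₂ = d₁ − σ√T = 0.710881 − 0.497905 = 0.212976
e^{−rT} = 0.954703
e^{−qT} = 0.906935
N(−d₁) = 0.238579,  N(−d₂) = 0.415673
Put price V = K·e^{−rT}·N(−d₂) − S·e^{−qT}·N(−d₁) = 18.163544 − 13.121011 = 5.042533
Δ = −e^{−qT}·N(−d₁) = -0.216376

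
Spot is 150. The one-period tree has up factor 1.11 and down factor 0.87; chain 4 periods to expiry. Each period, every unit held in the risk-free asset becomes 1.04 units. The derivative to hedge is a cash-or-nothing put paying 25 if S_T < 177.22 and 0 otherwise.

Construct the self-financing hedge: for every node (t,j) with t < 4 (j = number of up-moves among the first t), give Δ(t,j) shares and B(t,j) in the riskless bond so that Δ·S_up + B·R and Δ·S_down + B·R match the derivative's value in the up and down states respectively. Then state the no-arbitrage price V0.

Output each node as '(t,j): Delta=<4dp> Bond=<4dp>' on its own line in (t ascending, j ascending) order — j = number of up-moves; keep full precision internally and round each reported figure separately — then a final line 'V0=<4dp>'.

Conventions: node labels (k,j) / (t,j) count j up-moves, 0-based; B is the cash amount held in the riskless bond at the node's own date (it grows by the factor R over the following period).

Arbitrage-free pricing uses the up-move probability p* = (R−d)/(u−d) = 0.7083, discounting each step at R = 1.04.
Expiry values: V(4,0)=25.0000, V(4,1)=25.0000, V(4,2)=25.0000, V(4,3)=0.0000, V(4,4)=0.0000
  t=3,j=0: stock 98.7754 → up 109.6407 (V=25.0000), down 85.9346 (V=25.0000). Price 24.0385; hedge Δ=0.0000, bond B=24.0385.
  t=3,j=1: stock 126.0239 → up 139.8865 (V=25.0000), down 109.6407 (V=25.0000). Price 24.0385; hedge Δ=0.0000, bond B=24.0385.
  t=3,j=2: stock 160.7891 → up 178.4758 (V=0.0000), down 139.8865 (V=25.0000). Price 7.0112; hedge Δ=-0.6478, bond B=111.1779.
  t=3,j=3: stock 205.1447 → up 227.7106 (V=0.0000), down 178.4758 (V=0.0000). Price 0.0000; hedge Δ=0.0000, bond B=0.0000.
  t=2,j=0: stock 113.5350 → up 126.0239 (V=24.0385), down 98.7754 (V=24.0385). Price 23.1139; hedge Δ=0.0000, bond B=23.1139.
  t=2,j=1: stock 144.8550 → up 160.7891 (V=7.0112), down 126.0239 (V=24.0385). Price 11.5168; hedge Δ=-0.4898, bond B=82.4637.
  t=2,j=2: stock 184.8150 → up 205.1447 (V=0.0000), down 160.7891 (V=7.0112). Price 1.9663; hedge Δ=-0.1581, bond B=31.1797.
  t=1,j=0: stock 130.5000 → up 144.8550 (V=11.5168), down 113.5350 (V=23.1139). Price 14.3263; hedge Δ=-0.3703, bond B=62.6474.
  t=1,j=1: stock 166.5000 → up 184.8150 (V=1.9663), down 144.8550 (V=11.5168). Price 4.5691; hedge Δ=-0.2390, bond B=44.3630.
  t=0,j=0: stock 150.0000 → up 166.5000 (V=4.5691), down 130.5000 (V=14.3263). Price 7.1297; hedge Δ=-0.2710, bond B=47.7846.
As a check, the time-0 holding Δ(0,0)·S0 + B(0,0) comes to 7.1297 — exactly V0.

(0,0): Delta=-0.2710 Bond=47.7846
(1,0): Delta=-0.3703 Bond=62.6474
(1,1): Delta=-0.2390 Bond=44.3630
(2,0): Delta=0.0000 Bond=23.1139
(2,1): Delta=-0.4898 Bond=82.4637
(2,2): Delta=-0.1581 Bond=31.1797
(3,0): Delta=0.0000 Bond=24.0385
(3,1): Delta=0.0000 Bond=24.0385
(3,2): Delta=-0.6478 Bond=111.1779
(3,3): Delta=0.0000 Bond=0.0000
V0=7.1297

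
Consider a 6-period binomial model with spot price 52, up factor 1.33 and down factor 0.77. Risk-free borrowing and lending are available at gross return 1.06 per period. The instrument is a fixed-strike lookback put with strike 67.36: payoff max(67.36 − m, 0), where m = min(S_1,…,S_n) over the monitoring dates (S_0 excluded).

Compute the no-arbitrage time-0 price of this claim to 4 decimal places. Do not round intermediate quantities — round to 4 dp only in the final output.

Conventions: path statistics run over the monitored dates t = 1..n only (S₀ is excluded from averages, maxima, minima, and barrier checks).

With p* = (R−d)/(u−d) = 0.5179, sum probability × payoff across the paths and divide by R^6.
Enumerate all 2^6 = 64 price paths (U = up ×1.33, D = down ×0.77); each path with k up-moves has probability p*^k·(1−p*)^(6−k).
DDDDDD: m=10.8380, payoff=56.5220, prob=0.012562
UDDDDD: m=18.7201, payoff=48.6399, prob=0.013492
DUDDDD: m=18.7201, payoff=48.6399, prob=0.013492
UUDDDD: m=32.3348, payoff=35.0252, prob=0.014492
DDUDDD: m=18.7201, payoff=48.6399, prob=0.013492
UDUDDD: m=32.3348, payoff=35.0252, prob=0.014492
DUUDDD: m=32.3348, payoff=35.0252, prob=0.014492
UUUDDD: m=55.8509, payoff=11.5091, prob=0.015565
DDDUDD: m=18.7201, payoff=48.6399, prob=0.013492
UDDUDD: m=32.3348, payoff=35.0252, prob=0.014492
DUDUDD: m=32.3348, payoff=35.0252, prob=0.014492
UUDUDD: m=55.8509, payoff=11.5091, prob=0.015565
DDUUDD: m=30.8308, payoff=36.5292, prob=0.014492
UDUUDD: m=53.2532, payoff=14.1068, prob=0.015565
DUUUDD: m=40.0400, payoff=27.3200, prob=0.015565
UUUUDD: m=69.1600, payoff=0.0000, prob=0.016718
DDDDUD: m=18.2796, payoff=49.0804, prob=0.013492
UDDDUD: m=31.5738, payoff=35.7862, prob=0.014492
DUDDUD: m=31.5738, payoff=35.7862, prob=0.014492
UUDDUD: m=54.5366, payoff=12.8234, prob=0.015565
DDUDUD: m=30.8308, payoff=36.5292, prob=0.014492
UDUDUD: m=53.2532, payoff=14.1068, prob=0.015565
DUUDUD: m=40.0400, payoff=27.3200, prob=0.015565
UUUDUD: m=69.1600, payoff=0.0000, prob=0.016718
DDDUUD: m=23.7397, payoff=43.6203, prob=0.014492
UDDUUD: m=41.0050, payoff=26.3550, prob=0.015565
DUDUUD: m=40.0400, payoff=27.3200, prob=0.015565
UUDUUD: m=69.1600, payoff=0.0000, prob=0.016718
DDUUUD: m=30.8308, payoff=36.5292, prob=0.015565
UDUUUD: m=53.2532, payoff=14.1068, prob=0.016718
DUUUUD: m=40.0400, payoff=27.3200, prob=0.016718
UUUUUD: m=69.1600, payoff=0.0000, prob=0.017957
DDDDDU: m=14.0753, payoff=53.2847, prob=0.013492
UDDDDU: m=24.3118, payoff=43.0482, prob=0.014492
DUDDDU: m=24.3118, payoff=43.0482, prob=0.014492
UUDDDU: m=41.9932, payoff=25.3668, prob=0.015565
DDUDDU: m=24.3118, payoff=43.0482, prob=0.014492
UDUDDU: m=41.9932, payoff=25.3668, prob=0.015565
DUUDDU: m=40.0400, payoff=27.3200, prob=0.015565
UUUDDU: m=69.1600, payoff=0.0000, prob=0.016718
DDDUDU: m=23.7397, payoff=43.6203, prob=0.014492
UDDUDU: m=41.0050, payoff=26.3550, prob=0.015565
DUDUDU: m=40.0400, payoff=27.3200, prob=0.015565
UUDUDU: m=69.1600, payoff=0.0000, prob=0.016718
DDUUDU: m=30.8308, payoff=36.5292, prob=0.015565
UDUUDU: m=53.2532, payoff=14.1068, prob=0.016718
DUUUDU: m=40.0400, payoff=27.3200, prob=0.016718
UUUUDU: m=69.1600, payoff=0.0000, prob=0.017957
DDDDUU: m=18.2796, payoff=49.0804, prob=0.014492
UDDDUU: m=31.5738, payoff=35.7862, prob=0.015565
DUDDUU: m=31.5738, payoff=35.7862, prob=0.015565
UUDDUU: m=54.5366, payoff=12.8234, prob=0.016718
DDUDUU: m=30.8308, payoff=36.5292, prob=0.015565
UDUDUU: m=53.2532, payoff=14.1068, prob=0.016718
DUUDUU: m=40.0400, payoff=27.3200, prob=0.016718
UUUDUU: m=69.1600, payoff=0.0000, prob=0.017957
DDDUUU: m=23.7397, payoff=43.6203, prob=0.015565
UDDUUU: m=41.0050, payoff=26.3550, prob=0.016718
DUDUUU: m=40.0400, payoff=27.3200, prob=0.016718
UUDUUU: m=69.1600, payoff=0.0000, prob=0.017957
DDUUUU: m=30.8308, payoff=36.5292, prob=0.016718
UDUUUU: m=53.2532, payoff=14.1068, prob=0.017957
DUUUUU: m=40.0400, payoff=27.3200, prob=0.017957
UUUUUU: m=69.1600, payoff=0.0000, prob=0.019287
Price = Σ prob·payoff / R^6 = 25.973420 / 1.418519 = 18.3102

price = 18.3102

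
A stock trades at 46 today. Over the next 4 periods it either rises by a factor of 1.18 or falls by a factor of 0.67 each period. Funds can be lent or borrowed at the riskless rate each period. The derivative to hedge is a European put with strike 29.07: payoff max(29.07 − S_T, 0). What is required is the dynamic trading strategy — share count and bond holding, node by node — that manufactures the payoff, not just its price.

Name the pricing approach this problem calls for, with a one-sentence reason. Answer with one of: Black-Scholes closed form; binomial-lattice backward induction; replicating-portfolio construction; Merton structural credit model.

Key observation: the deliverable is the dynamic trading strategy on the 4-step tree (spot 46, moves 1.18 and 0.67), so the valuation must go through the node-by-node replicating-portfolio solve.

framework: replicating-portfolio construction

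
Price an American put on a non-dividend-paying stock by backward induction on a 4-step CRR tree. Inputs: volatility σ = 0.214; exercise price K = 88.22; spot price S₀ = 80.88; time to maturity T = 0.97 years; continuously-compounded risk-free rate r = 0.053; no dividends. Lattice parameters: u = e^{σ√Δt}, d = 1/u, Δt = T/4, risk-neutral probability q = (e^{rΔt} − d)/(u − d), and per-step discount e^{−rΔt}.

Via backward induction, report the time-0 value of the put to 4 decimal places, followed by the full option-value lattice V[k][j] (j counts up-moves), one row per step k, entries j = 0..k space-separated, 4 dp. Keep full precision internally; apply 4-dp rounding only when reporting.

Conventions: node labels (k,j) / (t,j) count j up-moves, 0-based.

Δt=0.24250, u=1.11114, d=0.89998, q=0.53494, disc=e^(-rΔt)=0.98723
k=4 terminal: V=max(K-S,0) → 35.1594 22.7101 7.3400 0.0000 0.0000
k=3: j=0 S=58.9576 intr=29.2624 cont=28.1358 V=29.2624[EX]; j=1 S=72.7904 intr=15.4296 cont=14.3030 V=15.4296[EX]; j=2 S=89.8687 intr=0.0000 cont=3.3700 V=3.3700[hold]; j=3 S=110.9539 intr=0.0000 cont=0.0000 V=0.0000[hold]
k=2: j=0 S=65.5099 intr=22.7101 cont=21.5835 V=22.7101[EX]; j=1 S=80.8800 intr=7.3400 cont=8.8638 V=8.8638[hold]; j=2 S=99.8563 intr=0.0000 cont=1.5472 V=1.5472[hold]
k=1: j=0 S=72.7904 intr=15.4296 cont=15.1077 V=15.4296[EX]; j=1 S=89.8687 intr=0.0000 cont=4.8867 V=4.8867[hold]
k=0: j=0 S=80.8800 intr=7.3400 cont=9.6648 V=9.6648[hold]

price = 9.6648
tree:
9.6648
15.4296 4.8867
22.7101 8.8638 1.5472
29.2624 15.4296 3.3700 0.0000
35.1594 22.7101 7.3400 0.0000 0.0000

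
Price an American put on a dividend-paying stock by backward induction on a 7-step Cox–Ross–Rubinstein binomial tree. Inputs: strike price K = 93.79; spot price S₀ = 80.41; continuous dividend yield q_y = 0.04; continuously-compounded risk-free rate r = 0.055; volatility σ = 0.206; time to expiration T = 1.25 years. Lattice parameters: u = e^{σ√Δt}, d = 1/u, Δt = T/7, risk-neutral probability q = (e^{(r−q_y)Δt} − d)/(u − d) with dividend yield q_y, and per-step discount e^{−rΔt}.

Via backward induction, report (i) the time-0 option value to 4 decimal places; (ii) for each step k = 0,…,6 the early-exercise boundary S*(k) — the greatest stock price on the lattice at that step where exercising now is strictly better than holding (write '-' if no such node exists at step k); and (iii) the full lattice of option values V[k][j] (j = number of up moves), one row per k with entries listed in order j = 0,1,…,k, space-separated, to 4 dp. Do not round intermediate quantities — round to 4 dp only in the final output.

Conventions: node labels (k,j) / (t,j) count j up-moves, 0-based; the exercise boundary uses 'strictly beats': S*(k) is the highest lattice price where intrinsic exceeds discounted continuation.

Δt=0.17857  u=1.09095  d=0.91663  q=0.49364  discount=0.99023
step 7 (expiry): payoffs max(K−S,0) = 50.0710 41.7567 31.8612 20.0837 6.0665 0.0000 0.0000 0.0000
step 6: (k=6,j=0): S=47.6953, K−S=46.0947, hold=45.5175 ⇒ V=46.0947 exercise | (k=6,j=1): S=56.7659, K−S=37.0241, hold=36.5115 ⇒ V=37.0241 exercise | (k=6,j=2): S=67.5614, K−S=26.2286, hold=25.7928 ⇒ V=26.2286 exercise | (k=6,j=3): S=80.4100, K−S=13.3800, hold=13.0357 ⇒ V=13.3800 exercise | (k=6,j=4): S=95.7021, K−S=0.0000, hold=3.0418 ⇒ V=3.0418 continue | (k=6,j=5): S=113.9024, K−S=0.0000, hold=0.0000 ⇒ V=0.0000 continue | (k=6,j=6): S=135.5640, K−S=0.0000, hold=0.0000 ⇒ V=0.0000 continue  boundary S*=80.4100
step 5: (k=5,j=0): S=52.0333, K−S=41.7567, hold=41.2104 ⇒ V=41.7567 exercise | (k=5,j=1): S=61.9288, K−S=31.8612, hold=31.3853 ⇒ V=31.8612 exercise | (k=5,j=2): S=73.7063, K−S=20.0837, hold=19.6917 ⇒ V=20.0837 exercise | (k=5,j=3): S=87.7235, K−S=6.0665, hold=8.1958 ⇒ V=8.1958 continue | (k=5,j=4): S=104.4064, K−S=0.0000, hold=1.5252 ⇒ V=1.5252 continue | (k=5,j=5): S=124.2621, K−S=0.0000, hold=0.0000 ⇒ V=0.0000 continue  boundary S*=73.7063
step 4: (k=4,j=0): S=56.7659, K−S=37.0241, hold=36.5115 ⇒ V=37.0241 exercise | (k=4,j=1): S=67.5614, K−S=26.2286, hold=25.7928 ⇒ V=26.2286 exercise | (k=4,j=2): S=80.4100, K−S=13.3800, hold=14.0765 ⇒ V=14.0765 continue | (k=4,j=3): S=95.7021, K−S=0.0000, hold=4.8550 ⇒ V=4.8550 continue | (k=4,j=4): S=113.9024, K−S=0.0000, hold=0.7648 ⇒ V=0.7648 continue  boundary S*=67.5614
step 3: (k=3,j=0): S=61.9288, K−S=31.8612, hold=31.3853 ⇒ V=31.8612 exercise | (k=3,j=1): S=73.7063, K−S=20.0837, hold=20.0322 ⇒ V=20.0837 exercise | (k=3,j=2): S=87.7235, K−S=6.0665, hold=9.4314 ⇒ V=9.4314 continue | (k=3,j=3): S=104.4064, K−S=0.0000, hold=2.8082 ⇒ V=2.8082 continue  boundary S*=73.7063
step 2: (k=2,j=0): S=67.5614, K−S=26.2286, hold=25.7928 ⇒ V=26.2286 exercise | (k=2,j=1): S=80.4100, K−S=13.3800, hold=14.6804 ⇒ V=14.6804 continue | (k=2,j=2): S=95.7021, K−S=0.0000, hold=6.1017 ⇒ V=6.1017 continue  boundary S*=67.5614
step 1: (k=1,j=0): S=73.7063, K−S=20.0837, hold=20.3274 ⇒ V=20.3274 continue | (k=1,j=1): S=87.7235, K−S=6.0665, hold=10.3436 ⇒ V=10.3436 continue  boundary S*=-
step 0: (k=0,j=0): S=80.4100, K−S=13.3800, hold=15.2485 ⇒ V=15.2485 continue  boundary S*=-

price = 15.2485
boundary = - - 67.5614 73.7063 67.5614 73.7063 80.4100
tree:
15.2485
20.3274 10.3436
26.2286 14.6804 6.1017
31.8612 20.0837 9.4314 2.8082
37.0241 26.2286 14.0765 4.8550 0.7648
41.7567 31.8612 20.0837 8.1958 1.5252 0.0000
46.0947 37.0241 26.2286 13.3800 3.0418 0.0000 0.0000
50.0710 41.7567 31.8612 20.0837 6.0665 0.0000 0.0000 0.0000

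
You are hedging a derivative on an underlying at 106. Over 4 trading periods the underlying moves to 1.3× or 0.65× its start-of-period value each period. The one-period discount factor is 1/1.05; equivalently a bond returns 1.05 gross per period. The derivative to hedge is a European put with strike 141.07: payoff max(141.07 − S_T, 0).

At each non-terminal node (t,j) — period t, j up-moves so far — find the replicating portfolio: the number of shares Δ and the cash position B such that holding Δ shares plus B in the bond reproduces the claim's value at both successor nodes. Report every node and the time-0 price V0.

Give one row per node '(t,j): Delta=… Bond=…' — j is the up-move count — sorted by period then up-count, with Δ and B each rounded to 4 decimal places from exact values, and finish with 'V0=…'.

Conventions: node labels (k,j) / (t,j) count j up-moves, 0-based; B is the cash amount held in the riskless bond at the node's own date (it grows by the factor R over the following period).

No-arbitrage ⇒ martingale measure with p* = (R−d)/(u−d) = 0.6154.
Terminal payoffs: V(4,0)=122.1483, V(4,1)=103.2267, V(4,2)=65.3833, V(4,3)=0.0000, V(4,4)=0.0000
Node (3,0) S=29.1103: V=(p*·103.2267+(1−p*)·122.1483)/1.05=105.2421; Δ=(103.2267−122.1483)/(37.8433−18.9217)=-1.0000; B=V−Δ·S=134.3524
Node (3,1) S=58.2205: V=(p*·65.3833+(1−p*)·103.2267)/1.05=76.1319; Δ=(65.3833−103.2267)/(75.6867−37.8433)=-1.0000; B=V−Δ·S=134.3524
Node (3,2) S=116.4410: V=(p*·0.0000+(1−p*)·65.3833)/1.05=23.9499; Δ=(0.0000−65.3833)/(151.3733−75.6867)=-0.8639; B=V−Δ·S=124.5397
Node (3,3) S=232.8820: V=(p*·0.0000+(1−p*)·0.0000)/1.05=0.0000; Δ=(0.0000−0.0000)/(302.7466−151.3733)=0.0000; B=V−Δ·S=0.0000
Node (2,0) S=44.7850: V=(p*·76.1319+(1−p*)·105.2421)/1.05=83.1696; Δ=(76.1319−105.2421)/(58.2205−29.1103)=-1.0000; B=V−Δ·S=127.9546
Node (2,1) S=89.5700: V=(p*·23.9499+(1−p*)·76.1319)/1.05=41.9237; Δ=(23.9499−76.1319)/(116.4410−58.2205)=-0.8963; B=V−Δ·S=122.2036
Node (2,2) S=179.1400: V=(p*·0.0000+(1−p*)·23.9499)/1.05=8.7729; Δ=(0.0000−23.9499)/(232.8820−116.4410)=-0.2057; B=V−Δ·S=45.6189
Node (1,0) S=68.9000: V=(p*·41.9237+(1−p*)·83.1696)/1.05=55.0358; Δ=(41.9237−83.1696)/(89.5700−44.7850)=-0.9210; B=V−Δ·S=118.4910
Node (1,1) S=137.8000: V=(p*·8.7729+(1−p*)·41.9237)/1.05=20.4983; Δ=(8.7729−41.9237)/(179.1400−89.5700)=-0.3701; B=V−Δ·S=71.4996
Node (0,0) S=106.0000: V=(p*·20.4983+(1−p*)·55.0358)/1.05=32.1733; Δ=(20.4983−55.0358)/(137.8000−68.9000)=-0.5013; B=V−Δ·S=85.3078
Sanity check at the root: Δ(0,0)·S0 + B(0,0) reproduces V0 = 32.1733.

(0,0): Delta=-0.5013 Bond=85.3078
(1,0): Delta=-0.9210 Bond=118.4910
(1,1): Delta=-0.3701 Bond=71.4996
(2,0): Delta=-1.0000 Bond=127.9546
(2,1): Delta=-0.8963 Bond=122.2036
(2,2): Delta=-0.2057 Bond=45.6189
(3,0): Delta=-1.0000 Bond=134.3524
(3,1): Delta=-1.0000 Bond=134.3524
(3,2): Delta=-0.8639 Bond=124.5397
(3,3): Delta=0.0000 Bond=0.0000
V0=32.1733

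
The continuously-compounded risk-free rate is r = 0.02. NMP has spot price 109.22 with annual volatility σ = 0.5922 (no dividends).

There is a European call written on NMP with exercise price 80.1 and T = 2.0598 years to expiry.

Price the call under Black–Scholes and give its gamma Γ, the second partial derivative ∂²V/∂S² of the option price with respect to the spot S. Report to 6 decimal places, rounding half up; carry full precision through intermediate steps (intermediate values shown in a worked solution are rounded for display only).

price = 49.197179
Γ = 0.003024

σ√T = 0.5922·√2.0598 = 0.849926
d₁ = (ln(S/K) + (r+σ²/2)T) / (σ√T) = (ln(109.22/80.1) + (0.02+0.5922²/2)·2.0598) / 0.849926 = (0.310088 + 0.402383) / 0.849926 = 0.838275
d₂ = d₁ − σ√T = 0.838275 − 0.849926 = -0.011651
e^{−rT} = 0.959641
N(d₁) = 0.799062,  N(d₂) = 0.495352
Call price V = S·N(d₁) − K·e^{−rT}·N(d₂) = 87.273527 − 38.076347 = 49.197179
φ(d₁) = (1/√(2π))·e^{−d₁²/2} = 0.280750
Γ = φ(d₁) / (S·σ·√T) = 0.003024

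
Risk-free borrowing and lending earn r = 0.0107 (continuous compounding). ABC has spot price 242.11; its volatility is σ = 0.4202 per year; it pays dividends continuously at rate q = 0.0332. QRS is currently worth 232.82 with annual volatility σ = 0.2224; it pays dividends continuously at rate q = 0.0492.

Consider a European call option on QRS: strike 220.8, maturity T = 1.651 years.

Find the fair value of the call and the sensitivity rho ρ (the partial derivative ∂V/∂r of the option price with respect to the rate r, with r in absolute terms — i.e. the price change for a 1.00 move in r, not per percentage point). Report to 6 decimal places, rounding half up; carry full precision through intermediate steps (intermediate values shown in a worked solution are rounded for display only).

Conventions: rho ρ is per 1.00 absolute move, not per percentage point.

price = 23.395664
ρ = 153.523257

σ√T = 0.2224·√1.651 = 0.285765
d₁ = (ln(S/K) + (r−q+σ²/2)T) / (σ√T) = (ln(232.82/220.8) + (0.0107−0.0492+0.2224²/2)·1.651) / 0.285765 = (0.053008 − 0.022733) / 0.285765 = 0.105946
d₂ = d₁ − σ√T = 0.105946 − 0.285765 = -0.179819
e^{−rT} = 0.982489
e^{−qT} = 0.921982
N(d₁) = 0.542187,  N(d₂) = 0.428647
Call price V = S·e^{−qT}·N(d₁) − K·e^{−rT}·N(d₂) = 116.383706 − 92.988042 = 23.395664
ρ = K·T·e^{−rT}·N(d₂) = 153.523257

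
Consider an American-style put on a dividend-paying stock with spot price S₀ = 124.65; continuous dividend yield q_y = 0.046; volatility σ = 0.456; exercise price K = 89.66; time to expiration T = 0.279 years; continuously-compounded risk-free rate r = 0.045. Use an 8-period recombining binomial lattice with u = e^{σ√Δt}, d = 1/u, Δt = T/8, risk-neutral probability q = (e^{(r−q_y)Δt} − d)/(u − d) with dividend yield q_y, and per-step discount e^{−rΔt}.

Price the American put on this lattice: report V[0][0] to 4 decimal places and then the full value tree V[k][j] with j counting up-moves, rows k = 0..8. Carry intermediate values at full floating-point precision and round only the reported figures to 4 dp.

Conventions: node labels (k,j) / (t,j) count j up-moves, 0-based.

price = 0.8614
tree:
0.8614
1.4519 0.2207
2.4162 0.4058 0.0198
3.9575 0.7445 0.0380 0.0000
6.3503 1.3629 0.0730 0.0000 0.0000
9.9126 2.4889 0.1402 0.0000 0.0000 0.0000
14.8788 4.5331 0.2694 0.0000 0.0000 0.0000 0.0000
20.9834 8.2317 0.5174 0.0000 0.0000 0.0000 0.0000 0.0000
26.5896 14.8788 0.9936 0.0000 0.0000 0.0000 0.0000 0.0000 0.0000

params: Δt=0.03488 u=1.08889 d=0.91837 q=0.47852 e^(-rΔt)=0.99843
t_8 payoffs: 26.5896 14.8788 0.9936 0.0000 0.0000 0.0000 0.0000 0.0000 0.0000
k=7: node(7,0) S=68.6766 payoff=20.9834 vs cont=20.9529 → 20.9834 [stop]  node(7,1) S=81.4283 payoff=8.2317 vs cont=8.2216 → 8.2317 [stop]  node(7,2) S=96.5478 payoff=0.0000 vs cont=0.5174 → 0.5174 [wait]  node(7,3) S=114.4745 payoff=0.0000 vs cont=0.0000 → 0.0000 [wait]  node(7,4) S=135.7299 payoff=0.0000 vs cont=0.0000 → 0.0000 [wait]  node(7,5) S=160.9320 payoff=0.0000 vs cont=0.0000 → 0.0000 [wait]  node(7,6) S=190.8135 payoff=0.0000 vs cont=0.0000 → 0.0000 [wait]  node(7,7) S=226.2433 payoff=0.0000 vs cont=0.0000 → 0.0000 [wait]
k=6: node(6,0) S=74.7812 payoff=14.8788 vs cont=14.8581 → 14.8788 [stop]  node(6,1) S=88.6664 payoff=0.9936 vs cont=4.5331 → 4.5331 [wait]  node(6,2) S=105.1297 payoff=0.0000 vs cont=0.2694 → 0.2694 [wait]  node(6,3) S=124.6500 payoff=0.0000 vs cont=0.0000 → 0.0000 [wait]  node(6,4) S=147.7947 payoff=0.0000 vs cont=0.0000 → 0.0000 [wait]  node(6,5) S=175.2370 payoff=0.0000 vs cont=0.0000 → 0.0000 [wait]  node(6,6) S=207.7746 payoff=0.0000 vs cont=0.0000 → 0.0000 [wait]
k=5: node(5,0) S=81.4283 payoff=8.2317 vs cont=9.9126 → 9.9126 [wait]  node(5,1) S=96.5478 payoff=0.0000 vs cont=2.4889 → 2.4889 [wait]  node(5,2) S=114.4745 payoff=0.0000 vs cont=0.1402 → 0.1402 [wait]  node(5,3) S=135.7299 payoff=0.0000 vs cont=0.0000 → 0.0000 [wait]  node(5,4) S=160.9320 payoff=0.0000 vs cont=0.0000 → 0.0000 [wait]  node(5,5) S=190.8135 payoff=0.0000 vs cont=0.0000 → 0.0000 [wait]
k=4: node(4,0) S=88.6664 payoff=0.9936 vs cont=6.3503 → 6.3503 [wait]  node(4,1) S=105.1297 payoff=0.0000 vs cont=1.3629 → 1.3629 [wait]  node(4,2) S=124.6500 payoff=0.0000 vs cont=0.0730 → 0.0730 [wait]  node(4,3) S=147.7947 payoff=0.0000 vs cont=0.0000 → 0.0000 [wait]  node(4,4) S=175.2370 payoff=0.0000 vs cont=0.0000 → 0.0000 [wait]
k=3: node(3,0) S=96.5478 payoff=0.0000 vs cont=3.9575 → 3.9575 [wait]  node(3,1) S=114.4745 payoff=0.0000 vs cont=0.7445 → 0.7445 [wait]  node(3,2) S=135.7299 payoff=0.0000 vs cont=0.0380 → 0.0380 [wait]  node(3,3) S=160.9320 payoff=0.0000 vs cont=0.0000 → 0.0000 [wait]
k=2: node(2,0) S=105.1297 payoff=0.0000 vs cont=2.4162 → 2.4162 [wait]  node(2,1) S=124.6500 payoff=0.0000 vs cont=0.4058 → 0.4058 [wait]  node(2,2) S=147.7947 payoff=0.0000 vs cont=0.0198 → 0.0198 [wait]
k=1: node(1,0) S=114.4745 payoff=0.0000 vs cont=1.4519 → 1.4519 [wait]  node(1,1) S=135.7299 payoff=0.0000 vs cont=0.2207 → 0.2207 [wait]
k=0: node(0,0) S=124.6500 payoff=0.0000 vs cont=0.8614 → 0.8614 [wait]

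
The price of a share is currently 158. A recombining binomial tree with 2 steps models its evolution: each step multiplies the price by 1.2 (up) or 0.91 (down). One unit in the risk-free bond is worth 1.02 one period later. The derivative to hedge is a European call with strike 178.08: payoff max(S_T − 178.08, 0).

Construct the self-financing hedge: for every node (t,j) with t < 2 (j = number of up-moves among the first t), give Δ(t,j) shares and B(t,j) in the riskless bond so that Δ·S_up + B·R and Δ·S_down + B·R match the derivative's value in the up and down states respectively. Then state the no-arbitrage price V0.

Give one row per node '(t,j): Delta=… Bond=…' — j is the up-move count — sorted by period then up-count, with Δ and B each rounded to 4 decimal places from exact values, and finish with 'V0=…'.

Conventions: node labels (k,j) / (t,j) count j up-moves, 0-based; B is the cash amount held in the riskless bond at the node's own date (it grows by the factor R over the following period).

Risk-neutral probability p* = (R−d)/(u−d) = (1.02−0.91)/(1.2−0.91) = 0.3793.
Terminal payoffs: V(2,0)=0.0000, V(2,1)=0.0000, V(2,2)=49.4400
  t=1,j=0: stock 143.7800 → up 172.5360 (V=0.0000), down 130.8398 (V=0.0000). Price 0.0000; hedge Δ=0.0000, bond B=0.0000.
  t=1,j=1: stock 189.6000 → up 227.5200 (V=49.4400), down 172.5360 (V=0.0000). Price 18.3854; hedge Δ=0.8992, bond B=-152.0974.
  t=0,j=0: stock 158.0000 → up 189.6000 (V=18.3854), down 143.7800 (V=0.0000). Price 6.8370; hedge Δ=0.4013, bond B=-56.5609.
Sanity check at the root: Δ(0,0)·S0 + B(0,0) reproduces V0 = 6.8370.

(0,0): Delta=0.4013 Bond=-56.5609
(1,0): Delta=0.0000 Bond=0.0000
(1,1): Delta=0.8992 Bond=-152.0974
V0=6.8370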